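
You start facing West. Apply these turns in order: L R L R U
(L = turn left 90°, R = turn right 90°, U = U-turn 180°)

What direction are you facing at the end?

Start: West
  L (left (90° counter-clockwise)) -> South
  R (right (90° clockwise)) -> West
  L (left (90° counter-clockwise)) -> South
  R (right (90° clockwise)) -> West
  U (U-turn (180°)) -> East
Final: East

Answer: Final heading: East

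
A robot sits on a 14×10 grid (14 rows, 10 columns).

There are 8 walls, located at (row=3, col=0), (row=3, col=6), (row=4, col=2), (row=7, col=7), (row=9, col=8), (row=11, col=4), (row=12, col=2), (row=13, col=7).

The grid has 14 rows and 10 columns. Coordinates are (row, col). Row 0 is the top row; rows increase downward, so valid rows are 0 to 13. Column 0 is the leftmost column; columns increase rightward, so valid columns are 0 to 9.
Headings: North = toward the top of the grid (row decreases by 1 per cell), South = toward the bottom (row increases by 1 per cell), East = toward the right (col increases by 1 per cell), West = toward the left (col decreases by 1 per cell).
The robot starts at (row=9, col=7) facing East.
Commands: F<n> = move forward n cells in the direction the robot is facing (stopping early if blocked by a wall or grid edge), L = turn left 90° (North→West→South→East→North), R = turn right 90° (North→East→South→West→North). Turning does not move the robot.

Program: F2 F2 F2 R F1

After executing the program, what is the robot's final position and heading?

Start: (row=9, col=7), facing East
  [×3]F2: move forward 0/2 (blocked), now at (row=9, col=7)
  R: turn right, now facing South
  F1: move forward 1, now at (row=10, col=7)
Final: (row=10, col=7), facing South

Answer: Final position: (row=10, col=7), facing South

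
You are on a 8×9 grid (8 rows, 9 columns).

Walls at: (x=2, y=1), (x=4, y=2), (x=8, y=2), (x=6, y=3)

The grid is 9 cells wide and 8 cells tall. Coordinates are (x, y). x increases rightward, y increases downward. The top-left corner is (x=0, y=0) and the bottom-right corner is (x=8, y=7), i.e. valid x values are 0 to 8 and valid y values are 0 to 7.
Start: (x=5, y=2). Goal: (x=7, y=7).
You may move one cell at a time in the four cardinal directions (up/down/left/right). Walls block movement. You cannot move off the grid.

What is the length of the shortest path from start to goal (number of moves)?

BFS from (x=5, y=2) until reaching (x=7, y=7):
  Distance 0: (x=5, y=2)
  Distance 1: (x=5, y=1), (x=6, y=2), (x=5, y=3)
  Distance 2: (x=5, y=0), (x=4, y=1), (x=6, y=1), (x=7, y=2), (x=4, y=3), (x=5, y=4)
  Distance 3: (x=4, y=0), (x=6, y=0), (x=3, y=1), (x=7, y=1), (x=3, y=3), (x=7, y=3), (x=4, y=4), (x=6, y=4), (x=5, y=5)
  Distance 4: (x=3, y=0), (x=7, y=0), (x=8, y=1), (x=3, y=2), (x=2, y=3), (x=8, y=3), (x=3, y=4), (x=7, y=4), (x=4, y=5), (x=6, y=5), (x=5, y=6)
  Distance 5: (x=2, y=0), (x=8, y=0), (x=2, y=2), (x=1, y=3), (x=2, y=4), (x=8, y=4), (x=3, y=5), (x=7, y=5), (x=4, y=6), (x=6, y=6), (x=5, y=7)
  Distance 6: (x=1, y=0), (x=1, y=2), (x=0, y=3), (x=1, y=4), (x=2, y=5), (x=8, y=5), (x=3, y=6), (x=7, y=6), (x=4, y=7), (x=6, y=7)
  Distance 7: (x=0, y=0), (x=1, y=1), (x=0, y=2), (x=0, y=4), (x=1, y=5), (x=2, y=6), (x=8, y=6), (x=3, y=7), (x=7, y=7)  <- goal reached here
One shortest path (7 moves): (x=5, y=2) -> (x=6, y=2) -> (x=7, y=2) -> (x=7, y=3) -> (x=7, y=4) -> (x=7, y=5) -> (x=7, y=6) -> (x=7, y=7)

Answer: Shortest path length: 7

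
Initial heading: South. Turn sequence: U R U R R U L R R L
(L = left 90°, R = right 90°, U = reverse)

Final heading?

Answer: Final heading: West

Derivation:
Start: South
  U (U-turn (180°)) -> North
  R (right (90° clockwise)) -> East
  U (U-turn (180°)) -> West
  R (right (90° clockwise)) -> North
  R (right (90° clockwise)) -> East
  U (U-turn (180°)) -> West
  L (left (90° counter-clockwise)) -> South
  R (right (90° clockwise)) -> West
  R (right (90° clockwise)) -> North
  L (left (90° counter-clockwise)) -> West
Final: West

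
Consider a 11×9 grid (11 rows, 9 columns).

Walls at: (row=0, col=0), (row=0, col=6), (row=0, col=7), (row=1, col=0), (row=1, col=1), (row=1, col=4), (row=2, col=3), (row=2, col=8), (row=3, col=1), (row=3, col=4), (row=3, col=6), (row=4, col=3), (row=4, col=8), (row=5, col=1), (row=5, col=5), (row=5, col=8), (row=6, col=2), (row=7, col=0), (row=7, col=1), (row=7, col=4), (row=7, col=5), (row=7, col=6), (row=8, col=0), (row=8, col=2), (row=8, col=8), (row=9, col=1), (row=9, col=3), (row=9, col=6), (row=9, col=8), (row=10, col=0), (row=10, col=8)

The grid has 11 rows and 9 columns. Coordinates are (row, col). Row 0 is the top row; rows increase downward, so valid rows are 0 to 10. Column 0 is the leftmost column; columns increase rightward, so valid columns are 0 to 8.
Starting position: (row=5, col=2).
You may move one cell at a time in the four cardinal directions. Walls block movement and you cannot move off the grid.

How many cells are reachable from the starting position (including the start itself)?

Answer: Reachable cells: 66

Derivation:
BFS flood-fill from (row=5, col=2):
  Distance 0: (row=5, col=2)
  Distance 1: (row=4, col=2), (row=5, col=3)
  Distance 2: (row=3, col=2), (row=4, col=1), (row=5, col=4), (row=6, col=3)
  Distance 3: (row=2, col=2), (row=3, col=3), (row=4, col=0), (row=4, col=4), (row=6, col=4), (row=7, col=3)
  Distance 4: (row=1, col=2), (row=2, col=1), (row=3, col=0), (row=4, col=5), (row=5, col=0), (row=6, col=5), (row=7, col=2), (row=8, col=3)
  Distance 5: (row=0, col=2), (row=1, col=3), (row=2, col=0), (row=3, col=5), (row=4, col=6), (row=6, col=0), (row=6, col=6), (row=8, col=4)
  Distance 6: (row=0, col=1), (row=0, col=3), (row=2, col=5), (row=4, col=7), (row=5, col=6), (row=6, col=1), (row=6, col=7), (row=8, col=5), (row=9, col=4)
  Distance 7: (row=0, col=4), (row=1, col=5), (row=2, col=4), (row=2, col=6), (row=3, col=7), (row=5, col=7), (row=6, col=8), (row=7, col=7), (row=8, col=6), (row=9, col=5), (row=10, col=4)
  Distance 8: (row=0, col=5), (row=1, col=6), (row=2, col=7), (row=3, col=8), (row=7, col=8), (row=8, col=7), (row=10, col=3), (row=10, col=5)
  Distance 9: (row=1, col=7), (row=9, col=7), (row=10, col=2), (row=10, col=6)
  Distance 10: (row=1, col=8), (row=9, col=2), (row=10, col=1), (row=10, col=7)
  Distance 11: (row=0, col=8)
Total reachable: 66 (grid has 68 open cells total)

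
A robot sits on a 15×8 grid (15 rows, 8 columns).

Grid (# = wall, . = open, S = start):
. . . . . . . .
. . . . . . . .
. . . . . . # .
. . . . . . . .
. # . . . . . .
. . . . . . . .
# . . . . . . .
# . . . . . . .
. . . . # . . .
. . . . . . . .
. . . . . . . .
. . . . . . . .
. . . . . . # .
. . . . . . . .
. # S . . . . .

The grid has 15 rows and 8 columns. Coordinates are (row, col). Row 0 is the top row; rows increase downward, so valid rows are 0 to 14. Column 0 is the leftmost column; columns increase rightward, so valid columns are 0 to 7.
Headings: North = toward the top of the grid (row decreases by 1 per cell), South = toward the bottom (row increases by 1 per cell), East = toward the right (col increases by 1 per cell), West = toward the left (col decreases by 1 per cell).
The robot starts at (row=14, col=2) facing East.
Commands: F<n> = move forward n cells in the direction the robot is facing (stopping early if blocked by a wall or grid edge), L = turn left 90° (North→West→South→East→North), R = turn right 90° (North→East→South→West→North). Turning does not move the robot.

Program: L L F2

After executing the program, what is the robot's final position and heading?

Start: (row=14, col=2), facing East
  L: turn left, now facing North
  L: turn left, now facing West
  F2: move forward 0/2 (blocked), now at (row=14, col=2)
Final: (row=14, col=2), facing West

Answer: Final position: (row=14, col=2), facing West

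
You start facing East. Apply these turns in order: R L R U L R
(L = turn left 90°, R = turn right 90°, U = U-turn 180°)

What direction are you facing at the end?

Answer: Final heading: North

Derivation:
Start: East
  R (right (90° clockwise)) -> South
  L (left (90° counter-clockwise)) -> East
  R (right (90° clockwise)) -> South
  U (U-turn (180°)) -> North
  L (left (90° counter-clockwise)) -> West
  R (right (90° clockwise)) -> North
Final: North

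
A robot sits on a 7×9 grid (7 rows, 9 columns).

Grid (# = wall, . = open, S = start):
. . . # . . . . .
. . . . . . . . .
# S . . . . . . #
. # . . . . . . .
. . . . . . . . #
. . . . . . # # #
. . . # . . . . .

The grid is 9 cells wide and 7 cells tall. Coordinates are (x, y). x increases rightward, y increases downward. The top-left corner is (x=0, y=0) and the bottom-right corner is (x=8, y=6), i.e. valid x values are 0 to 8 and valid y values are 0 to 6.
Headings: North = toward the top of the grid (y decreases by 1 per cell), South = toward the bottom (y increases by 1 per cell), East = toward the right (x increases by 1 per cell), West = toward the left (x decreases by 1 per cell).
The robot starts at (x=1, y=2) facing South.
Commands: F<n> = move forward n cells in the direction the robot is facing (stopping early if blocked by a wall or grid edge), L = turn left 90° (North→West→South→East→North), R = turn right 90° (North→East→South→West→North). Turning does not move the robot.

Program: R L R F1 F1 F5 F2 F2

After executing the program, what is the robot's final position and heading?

Answer: Final position: (x=1, y=2), facing West

Derivation:
Start: (x=1, y=2), facing South
  R: turn right, now facing West
  L: turn left, now facing South
  R: turn right, now facing West
  F1: move forward 0/1 (blocked), now at (x=1, y=2)
  F1: move forward 0/1 (blocked), now at (x=1, y=2)
  F5: move forward 0/5 (blocked), now at (x=1, y=2)
  F2: move forward 0/2 (blocked), now at (x=1, y=2)
  F2: move forward 0/2 (blocked), now at (x=1, y=2)
Final: (x=1, y=2), facing West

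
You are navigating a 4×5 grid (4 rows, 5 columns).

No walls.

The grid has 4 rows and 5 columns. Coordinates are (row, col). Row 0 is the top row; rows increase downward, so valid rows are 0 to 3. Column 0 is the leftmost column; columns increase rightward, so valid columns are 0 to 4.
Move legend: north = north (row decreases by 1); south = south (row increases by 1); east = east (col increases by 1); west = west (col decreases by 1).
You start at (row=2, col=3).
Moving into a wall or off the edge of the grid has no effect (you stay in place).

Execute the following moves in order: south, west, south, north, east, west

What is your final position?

Start: (row=2, col=3)
  south (south): (row=2, col=3) -> (row=3, col=3)
  west (west): (row=3, col=3) -> (row=3, col=2)
  south (south): blocked, stay at (row=3, col=2)
  north (north): (row=3, col=2) -> (row=2, col=2)
  east (east): (row=2, col=2) -> (row=2, col=3)
  west (west): (row=2, col=3) -> (row=2, col=2)
Final: (row=2, col=2)

Answer: Final position: (row=2, col=2)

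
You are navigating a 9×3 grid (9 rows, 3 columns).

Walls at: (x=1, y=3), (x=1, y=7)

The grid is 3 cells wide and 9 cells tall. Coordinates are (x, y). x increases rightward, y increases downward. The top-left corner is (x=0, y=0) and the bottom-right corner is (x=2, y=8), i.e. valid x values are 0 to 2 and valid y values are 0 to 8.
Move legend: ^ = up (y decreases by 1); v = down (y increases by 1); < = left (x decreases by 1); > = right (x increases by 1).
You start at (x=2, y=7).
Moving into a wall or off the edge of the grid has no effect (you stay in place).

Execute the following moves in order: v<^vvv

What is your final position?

Answer: Final position: (x=1, y=8)

Derivation:
Start: (x=2, y=7)
  v (down): (x=2, y=7) -> (x=2, y=8)
  < (left): (x=2, y=8) -> (x=1, y=8)
  ^ (up): blocked, stay at (x=1, y=8)
  [×3]v (down): blocked, stay at (x=1, y=8)
Final: (x=1, y=8)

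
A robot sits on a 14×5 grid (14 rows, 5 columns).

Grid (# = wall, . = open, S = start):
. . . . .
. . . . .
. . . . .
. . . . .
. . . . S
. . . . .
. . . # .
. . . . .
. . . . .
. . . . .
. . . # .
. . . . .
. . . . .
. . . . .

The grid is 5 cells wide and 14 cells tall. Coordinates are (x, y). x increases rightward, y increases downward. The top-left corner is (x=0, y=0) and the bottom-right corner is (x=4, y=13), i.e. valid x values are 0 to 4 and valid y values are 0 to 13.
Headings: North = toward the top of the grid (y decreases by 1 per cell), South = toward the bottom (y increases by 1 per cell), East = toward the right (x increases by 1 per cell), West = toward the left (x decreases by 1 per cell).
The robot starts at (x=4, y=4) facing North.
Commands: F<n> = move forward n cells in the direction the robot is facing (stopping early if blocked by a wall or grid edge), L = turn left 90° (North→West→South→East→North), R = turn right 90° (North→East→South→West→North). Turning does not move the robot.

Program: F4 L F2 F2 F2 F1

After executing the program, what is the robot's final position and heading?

Start: (x=4, y=4), facing North
  F4: move forward 4, now at (x=4, y=0)
  L: turn left, now facing West
  F2: move forward 2, now at (x=2, y=0)
  F2: move forward 2, now at (x=0, y=0)
  F2: move forward 0/2 (blocked), now at (x=0, y=0)
  F1: move forward 0/1 (blocked), now at (x=0, y=0)
Final: (x=0, y=0), facing West

Answer: Final position: (x=0, y=0), facing West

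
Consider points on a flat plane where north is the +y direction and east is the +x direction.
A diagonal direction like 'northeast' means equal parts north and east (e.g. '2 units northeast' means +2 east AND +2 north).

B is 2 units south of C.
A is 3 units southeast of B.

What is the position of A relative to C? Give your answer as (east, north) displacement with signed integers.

Answer: A is at (east=3, north=-5) relative to C.

Derivation:
Place C at the origin (east=0, north=0).
  B is 2 units south of C: delta (east=+0, north=-2); B at (east=0, north=-2).
  A is 3 units southeast of B: delta (east=+3, north=-3); A at (east=3, north=-5).
Therefore A relative to C: (east=3, north=-5).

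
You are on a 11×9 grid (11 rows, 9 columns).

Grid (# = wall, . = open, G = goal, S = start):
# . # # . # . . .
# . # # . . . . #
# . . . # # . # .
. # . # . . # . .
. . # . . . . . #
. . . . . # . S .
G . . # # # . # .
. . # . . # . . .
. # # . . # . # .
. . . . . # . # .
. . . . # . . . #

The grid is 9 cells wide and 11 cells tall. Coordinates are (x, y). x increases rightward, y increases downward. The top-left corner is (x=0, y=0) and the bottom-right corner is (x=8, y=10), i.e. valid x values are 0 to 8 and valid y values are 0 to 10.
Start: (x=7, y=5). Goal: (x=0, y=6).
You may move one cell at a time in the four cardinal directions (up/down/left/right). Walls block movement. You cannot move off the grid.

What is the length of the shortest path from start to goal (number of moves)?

Answer: Shortest path length: 10

Derivation:
BFS from (x=7, y=5) until reaching (x=0, y=6):
  Distance 0: (x=7, y=5)
  Distance 1: (x=7, y=4), (x=6, y=5), (x=8, y=5)
  Distance 2: (x=7, y=3), (x=6, y=4), (x=6, y=6), (x=8, y=6)
  Distance 3: (x=8, y=3), (x=5, y=4), (x=6, y=7), (x=8, y=7)
  Distance 4: (x=8, y=2), (x=5, y=3), (x=4, y=4), (x=7, y=7), (x=6, y=8), (x=8, y=8)
  Distance 5: (x=4, y=3), (x=3, y=4), (x=4, y=5), (x=6, y=9), (x=8, y=9)
  Distance 6: (x=3, y=5), (x=6, y=10)
  Distance 7: (x=2, y=5), (x=5, y=10), (x=7, y=10)
  Distance 8: (x=1, y=5), (x=2, y=6)
  Distance 9: (x=1, y=4), (x=0, y=5), (x=1, y=6)
  Distance 10: (x=0, y=4), (x=0, y=6), (x=1, y=7)  <- goal reached here
One shortest path (10 moves): (x=7, y=5) -> (x=6, y=5) -> (x=6, y=4) -> (x=5, y=4) -> (x=4, y=4) -> (x=3, y=4) -> (x=3, y=5) -> (x=2, y=5) -> (x=1, y=5) -> (x=0, y=5) -> (x=0, y=6)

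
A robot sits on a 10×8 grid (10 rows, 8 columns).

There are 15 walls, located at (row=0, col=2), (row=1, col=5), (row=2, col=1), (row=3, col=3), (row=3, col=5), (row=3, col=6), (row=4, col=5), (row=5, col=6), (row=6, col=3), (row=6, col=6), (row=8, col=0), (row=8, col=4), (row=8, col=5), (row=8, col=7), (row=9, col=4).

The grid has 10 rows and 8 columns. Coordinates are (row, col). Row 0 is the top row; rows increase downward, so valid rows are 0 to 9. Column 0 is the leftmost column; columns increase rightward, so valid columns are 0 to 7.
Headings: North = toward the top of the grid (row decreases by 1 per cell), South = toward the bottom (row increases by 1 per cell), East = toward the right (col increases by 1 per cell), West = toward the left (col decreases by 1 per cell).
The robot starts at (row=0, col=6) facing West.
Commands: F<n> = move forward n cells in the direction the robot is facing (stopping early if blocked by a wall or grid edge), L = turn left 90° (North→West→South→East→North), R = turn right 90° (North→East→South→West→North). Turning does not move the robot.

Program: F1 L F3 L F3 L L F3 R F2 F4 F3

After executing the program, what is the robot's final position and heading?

Start: (row=0, col=6), facing West
  F1: move forward 1, now at (row=0, col=5)
  L: turn left, now facing South
  F3: move forward 0/3 (blocked), now at (row=0, col=5)
  L: turn left, now facing East
  F3: move forward 2/3 (blocked), now at (row=0, col=7)
  L: turn left, now facing North
  L: turn left, now facing West
  F3: move forward 3, now at (row=0, col=4)
  R: turn right, now facing North
  F2: move forward 0/2 (blocked), now at (row=0, col=4)
  F4: move forward 0/4 (blocked), now at (row=0, col=4)
  F3: move forward 0/3 (blocked), now at (row=0, col=4)
Final: (row=0, col=4), facing North

Answer: Final position: (row=0, col=4), facing North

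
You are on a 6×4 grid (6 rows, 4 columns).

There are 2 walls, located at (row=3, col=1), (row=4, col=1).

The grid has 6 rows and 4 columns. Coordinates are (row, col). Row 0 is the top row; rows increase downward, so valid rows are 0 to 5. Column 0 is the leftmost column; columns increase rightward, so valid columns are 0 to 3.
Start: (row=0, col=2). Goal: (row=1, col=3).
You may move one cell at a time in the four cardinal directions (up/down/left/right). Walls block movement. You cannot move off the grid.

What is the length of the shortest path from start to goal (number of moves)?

BFS from (row=0, col=2) until reaching (row=1, col=3):
  Distance 0: (row=0, col=2)
  Distance 1: (row=0, col=1), (row=0, col=3), (row=1, col=2)
  Distance 2: (row=0, col=0), (row=1, col=1), (row=1, col=3), (row=2, col=2)  <- goal reached here
One shortest path (2 moves): (row=0, col=2) -> (row=0, col=3) -> (row=1, col=3)

Answer: Shortest path length: 2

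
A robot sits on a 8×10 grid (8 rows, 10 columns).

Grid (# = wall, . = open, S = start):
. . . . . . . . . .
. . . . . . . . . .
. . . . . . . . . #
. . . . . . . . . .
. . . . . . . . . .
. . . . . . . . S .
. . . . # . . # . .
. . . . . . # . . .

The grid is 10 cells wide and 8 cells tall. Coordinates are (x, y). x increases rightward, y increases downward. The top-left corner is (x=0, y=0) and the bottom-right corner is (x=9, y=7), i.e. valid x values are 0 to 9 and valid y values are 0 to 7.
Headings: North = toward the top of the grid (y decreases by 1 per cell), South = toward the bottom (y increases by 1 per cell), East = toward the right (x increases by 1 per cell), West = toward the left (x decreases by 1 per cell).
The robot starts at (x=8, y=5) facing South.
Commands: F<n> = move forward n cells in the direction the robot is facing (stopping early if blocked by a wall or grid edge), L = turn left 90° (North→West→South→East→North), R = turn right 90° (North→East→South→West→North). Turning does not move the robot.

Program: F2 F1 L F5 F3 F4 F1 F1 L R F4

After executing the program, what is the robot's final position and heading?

Answer: Final position: (x=9, y=7), facing East

Derivation:
Start: (x=8, y=5), facing South
  F2: move forward 2, now at (x=8, y=7)
  F1: move forward 0/1 (blocked), now at (x=8, y=7)
  L: turn left, now facing East
  F5: move forward 1/5 (blocked), now at (x=9, y=7)
  F3: move forward 0/3 (blocked), now at (x=9, y=7)
  F4: move forward 0/4 (blocked), now at (x=9, y=7)
  F1: move forward 0/1 (blocked), now at (x=9, y=7)
  F1: move forward 0/1 (blocked), now at (x=9, y=7)
  L: turn left, now facing North
  R: turn right, now facing East
  F4: move forward 0/4 (blocked), now at (x=9, y=7)
Final: (x=9, y=7), facing East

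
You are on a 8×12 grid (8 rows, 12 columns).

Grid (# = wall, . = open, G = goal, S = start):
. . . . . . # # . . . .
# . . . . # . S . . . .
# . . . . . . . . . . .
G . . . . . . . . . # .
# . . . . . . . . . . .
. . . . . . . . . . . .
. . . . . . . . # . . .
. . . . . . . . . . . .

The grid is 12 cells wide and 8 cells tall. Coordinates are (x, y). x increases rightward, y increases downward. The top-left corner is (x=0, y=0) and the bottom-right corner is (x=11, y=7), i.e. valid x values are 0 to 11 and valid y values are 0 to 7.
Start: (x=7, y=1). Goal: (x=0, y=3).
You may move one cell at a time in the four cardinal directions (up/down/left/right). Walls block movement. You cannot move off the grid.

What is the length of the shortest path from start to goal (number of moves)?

Answer: Shortest path length: 9

Derivation:
BFS from (x=7, y=1) until reaching (x=0, y=3):
  Distance 0: (x=7, y=1)
  Distance 1: (x=6, y=1), (x=8, y=1), (x=7, y=2)
  Distance 2: (x=8, y=0), (x=9, y=1), (x=6, y=2), (x=8, y=2), (x=7, y=3)
  Distance 3: (x=9, y=0), (x=10, y=1), (x=5, y=2), (x=9, y=2), (x=6, y=3), (x=8, y=3), (x=7, y=4)
  Distance 4: (x=10, y=0), (x=11, y=1), (x=4, y=2), (x=10, y=2), (x=5, y=3), (x=9, y=3), (x=6, y=4), (x=8, y=4), (x=7, y=5)
  Distance 5: (x=11, y=0), (x=4, y=1), (x=3, y=2), (x=11, y=2), (x=4, y=3), (x=5, y=4), (x=9, y=4), (x=6, y=5), (x=8, y=5), (x=7, y=6)
  Distance 6: (x=4, y=0), (x=3, y=1), (x=2, y=2), (x=3, y=3), (x=11, y=3), (x=4, y=4), (x=10, y=4), (x=5, y=5), (x=9, y=5), (x=6, y=6), (x=7, y=7)
  Distance 7: (x=3, y=0), (x=5, y=0), (x=2, y=1), (x=1, y=2), (x=2, y=3), (x=3, y=4), (x=11, y=4), (x=4, y=5), (x=10, y=5), (x=5, y=6), (x=9, y=6), (x=6, y=7), (x=8, y=7)
  Distance 8: (x=2, y=0), (x=1, y=1), (x=1, y=3), (x=2, y=4), (x=3, y=5), (x=11, y=5), (x=4, y=6), (x=10, y=6), (x=5, y=7), (x=9, y=7)
  Distance 9: (x=1, y=0), (x=0, y=3), (x=1, y=4), (x=2, y=5), (x=3, y=6), (x=11, y=6), (x=4, y=7), (x=10, y=7)  <- goal reached here
One shortest path (9 moves): (x=7, y=1) -> (x=6, y=1) -> (x=6, y=2) -> (x=5, y=2) -> (x=4, y=2) -> (x=3, y=2) -> (x=2, y=2) -> (x=1, y=2) -> (x=1, y=3) -> (x=0, y=3)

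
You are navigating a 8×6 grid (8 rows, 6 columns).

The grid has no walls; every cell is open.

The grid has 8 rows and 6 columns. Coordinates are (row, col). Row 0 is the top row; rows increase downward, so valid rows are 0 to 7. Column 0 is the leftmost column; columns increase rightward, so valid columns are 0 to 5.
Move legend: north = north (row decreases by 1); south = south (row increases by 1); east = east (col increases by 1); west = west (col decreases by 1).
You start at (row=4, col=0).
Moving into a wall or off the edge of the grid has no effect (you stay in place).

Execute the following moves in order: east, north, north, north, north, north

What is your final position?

Start: (row=4, col=0)
  east (east): (row=4, col=0) -> (row=4, col=1)
  north (north): (row=4, col=1) -> (row=3, col=1)
  north (north): (row=3, col=1) -> (row=2, col=1)
  north (north): (row=2, col=1) -> (row=1, col=1)
  north (north): (row=1, col=1) -> (row=0, col=1)
  north (north): blocked, stay at (row=0, col=1)
Final: (row=0, col=1)

Answer: Final position: (row=0, col=1)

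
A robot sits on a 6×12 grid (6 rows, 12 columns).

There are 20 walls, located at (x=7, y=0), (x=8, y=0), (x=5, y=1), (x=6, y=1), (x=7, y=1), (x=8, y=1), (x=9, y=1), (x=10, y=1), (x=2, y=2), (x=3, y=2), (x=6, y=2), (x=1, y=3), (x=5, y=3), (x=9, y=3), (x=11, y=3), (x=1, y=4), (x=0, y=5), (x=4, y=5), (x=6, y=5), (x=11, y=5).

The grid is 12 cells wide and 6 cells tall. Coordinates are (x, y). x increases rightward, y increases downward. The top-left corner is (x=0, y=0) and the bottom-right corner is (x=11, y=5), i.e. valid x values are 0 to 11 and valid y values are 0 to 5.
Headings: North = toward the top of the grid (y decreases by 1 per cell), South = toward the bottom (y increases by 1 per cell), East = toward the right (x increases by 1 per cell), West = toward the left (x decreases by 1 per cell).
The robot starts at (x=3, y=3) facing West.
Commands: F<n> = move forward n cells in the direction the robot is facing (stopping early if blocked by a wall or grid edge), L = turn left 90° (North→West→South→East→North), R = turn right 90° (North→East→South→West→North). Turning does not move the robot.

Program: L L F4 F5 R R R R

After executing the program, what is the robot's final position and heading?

Start: (x=3, y=3), facing West
  L: turn left, now facing South
  L: turn left, now facing East
  F4: move forward 1/4 (blocked), now at (x=4, y=3)
  F5: move forward 0/5 (blocked), now at (x=4, y=3)
  R: turn right, now facing South
  R: turn right, now facing West
  R: turn right, now facing North
  R: turn right, now facing East
Final: (x=4, y=3), facing East

Answer: Final position: (x=4, y=3), facing East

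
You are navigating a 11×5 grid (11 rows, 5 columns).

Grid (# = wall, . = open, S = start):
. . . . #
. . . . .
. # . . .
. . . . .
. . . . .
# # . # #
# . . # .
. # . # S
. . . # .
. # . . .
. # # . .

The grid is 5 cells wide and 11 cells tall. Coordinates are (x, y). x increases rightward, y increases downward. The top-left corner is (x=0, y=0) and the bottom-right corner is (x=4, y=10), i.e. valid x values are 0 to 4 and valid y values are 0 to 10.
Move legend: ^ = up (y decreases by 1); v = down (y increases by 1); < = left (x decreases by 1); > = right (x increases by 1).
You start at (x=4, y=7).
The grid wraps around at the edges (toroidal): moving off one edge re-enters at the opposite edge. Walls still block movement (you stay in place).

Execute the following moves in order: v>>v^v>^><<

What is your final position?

Answer: Final position: (x=2, y=7)

Derivation:
Start: (x=4, y=7)
  v (down): (x=4, y=7) -> (x=4, y=8)
  > (right): (x=4, y=8) -> (x=0, y=8)
  > (right): (x=0, y=8) -> (x=1, y=8)
  v (down): blocked, stay at (x=1, y=8)
  ^ (up): blocked, stay at (x=1, y=8)
  v (down): blocked, stay at (x=1, y=8)
  > (right): (x=1, y=8) -> (x=2, y=8)
  ^ (up): (x=2, y=8) -> (x=2, y=7)
  > (right): blocked, stay at (x=2, y=7)
  < (left): blocked, stay at (x=2, y=7)
  < (left): blocked, stay at (x=2, y=7)
Final: (x=2, y=7)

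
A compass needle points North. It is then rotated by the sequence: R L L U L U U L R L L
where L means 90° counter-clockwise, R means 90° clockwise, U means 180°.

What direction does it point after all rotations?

Answer: Final heading: South

Derivation:
Start: North
  R (right (90° clockwise)) -> East
  L (left (90° counter-clockwise)) -> North
  L (left (90° counter-clockwise)) -> West
  U (U-turn (180°)) -> East
  L (left (90° counter-clockwise)) -> North
  U (U-turn (180°)) -> South
  U (U-turn (180°)) -> North
  L (left (90° counter-clockwise)) -> West
  R (right (90° clockwise)) -> North
  L (left (90° counter-clockwise)) -> West
  L (left (90° counter-clockwise)) -> South
Final: South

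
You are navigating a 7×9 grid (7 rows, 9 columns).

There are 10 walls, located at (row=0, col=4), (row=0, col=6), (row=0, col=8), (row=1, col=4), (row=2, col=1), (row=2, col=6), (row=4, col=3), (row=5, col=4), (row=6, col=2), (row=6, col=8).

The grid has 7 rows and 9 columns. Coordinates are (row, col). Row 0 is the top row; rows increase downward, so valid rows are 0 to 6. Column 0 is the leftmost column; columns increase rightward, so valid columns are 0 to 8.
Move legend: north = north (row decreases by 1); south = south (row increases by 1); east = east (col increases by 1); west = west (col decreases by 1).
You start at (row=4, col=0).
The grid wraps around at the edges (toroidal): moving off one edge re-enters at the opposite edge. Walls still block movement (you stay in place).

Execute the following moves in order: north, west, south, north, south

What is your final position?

Start: (row=4, col=0)
  north (north): (row=4, col=0) -> (row=3, col=0)
  west (west): (row=3, col=0) -> (row=3, col=8)
  south (south): (row=3, col=8) -> (row=4, col=8)
  north (north): (row=4, col=8) -> (row=3, col=8)
  south (south): (row=3, col=8) -> (row=4, col=8)
Final: (row=4, col=8)

Answer: Final position: (row=4, col=8)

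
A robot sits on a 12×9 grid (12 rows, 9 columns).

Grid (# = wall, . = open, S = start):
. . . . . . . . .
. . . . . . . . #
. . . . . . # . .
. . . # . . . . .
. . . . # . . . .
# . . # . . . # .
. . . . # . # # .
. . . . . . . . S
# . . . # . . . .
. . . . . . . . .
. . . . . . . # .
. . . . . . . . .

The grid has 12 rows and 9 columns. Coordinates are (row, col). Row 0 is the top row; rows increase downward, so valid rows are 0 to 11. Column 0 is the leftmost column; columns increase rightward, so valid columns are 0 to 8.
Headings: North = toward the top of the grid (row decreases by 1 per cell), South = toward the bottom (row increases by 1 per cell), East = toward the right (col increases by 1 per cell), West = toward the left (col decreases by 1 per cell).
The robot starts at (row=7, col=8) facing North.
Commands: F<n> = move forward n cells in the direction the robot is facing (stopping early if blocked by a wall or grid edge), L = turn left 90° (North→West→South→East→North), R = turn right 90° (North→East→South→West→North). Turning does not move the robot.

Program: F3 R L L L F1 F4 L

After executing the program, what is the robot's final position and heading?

Answer: Final position: (row=9, col=8), facing East

Derivation:
Start: (row=7, col=8), facing North
  F3: move forward 3, now at (row=4, col=8)
  R: turn right, now facing East
  L: turn left, now facing North
  L: turn left, now facing West
  L: turn left, now facing South
  F1: move forward 1, now at (row=5, col=8)
  F4: move forward 4, now at (row=9, col=8)
  L: turn left, now facing East
Final: (row=9, col=8), facing East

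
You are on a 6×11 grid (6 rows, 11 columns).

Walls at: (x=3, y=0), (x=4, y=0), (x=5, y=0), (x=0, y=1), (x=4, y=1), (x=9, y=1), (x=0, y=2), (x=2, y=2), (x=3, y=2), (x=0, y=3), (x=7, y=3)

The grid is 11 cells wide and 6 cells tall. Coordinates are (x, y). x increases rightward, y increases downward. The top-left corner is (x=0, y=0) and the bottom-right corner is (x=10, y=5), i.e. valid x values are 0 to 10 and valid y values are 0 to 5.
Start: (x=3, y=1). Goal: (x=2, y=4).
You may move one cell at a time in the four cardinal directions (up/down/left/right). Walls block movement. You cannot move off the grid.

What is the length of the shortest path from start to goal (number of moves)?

Answer: Shortest path length: 6

Derivation:
BFS from (x=3, y=1) until reaching (x=2, y=4):
  Distance 0: (x=3, y=1)
  Distance 1: (x=2, y=1)
  Distance 2: (x=2, y=0), (x=1, y=1)
  Distance 3: (x=1, y=0), (x=1, y=2)
  Distance 4: (x=0, y=0), (x=1, y=3)
  Distance 5: (x=2, y=3), (x=1, y=4)
  Distance 6: (x=3, y=3), (x=0, y=4), (x=2, y=4), (x=1, y=5)  <- goal reached here
One shortest path (6 moves): (x=3, y=1) -> (x=2, y=1) -> (x=1, y=1) -> (x=1, y=2) -> (x=1, y=3) -> (x=2, y=3) -> (x=2, y=4)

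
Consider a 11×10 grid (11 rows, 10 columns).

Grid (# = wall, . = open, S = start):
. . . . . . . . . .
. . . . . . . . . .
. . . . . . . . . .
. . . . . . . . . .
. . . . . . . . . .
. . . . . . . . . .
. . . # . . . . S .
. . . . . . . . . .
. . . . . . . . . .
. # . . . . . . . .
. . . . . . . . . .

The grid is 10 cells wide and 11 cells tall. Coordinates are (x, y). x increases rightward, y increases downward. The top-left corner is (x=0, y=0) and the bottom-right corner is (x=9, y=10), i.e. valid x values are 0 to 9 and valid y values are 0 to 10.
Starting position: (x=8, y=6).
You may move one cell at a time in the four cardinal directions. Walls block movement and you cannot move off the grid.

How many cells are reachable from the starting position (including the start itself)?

Answer: Reachable cells: 108

Derivation:
BFS flood-fill from (x=8, y=6):
  Distance 0: (x=8, y=6)
  Distance 1: (x=8, y=5), (x=7, y=6), (x=9, y=6), (x=8, y=7)
  Distance 2: (x=8, y=4), (x=7, y=5), (x=9, y=5), (x=6, y=6), (x=7, y=7), (x=9, y=7), (x=8, y=8)
  Distance 3: (x=8, y=3), (x=7, y=4), (x=9, y=4), (x=6, y=5), (x=5, y=6), (x=6, y=7), (x=7, y=8), (x=9, y=8), (x=8, y=9)
  Distance 4: (x=8, y=2), (x=7, y=3), (x=9, y=3), (x=6, y=4), (x=5, y=5), (x=4, y=6), (x=5, y=7), (x=6, y=8), (x=7, y=9), (x=9, y=9), (x=8, y=10)
  Distance 5: (x=8, y=1), (x=7, y=2), (x=9, y=2), (x=6, y=3), (x=5, y=4), (x=4, y=5), (x=4, y=7), (x=5, y=8), (x=6, y=9), (x=7, y=10), (x=9, y=10)
  Distance 6: (x=8, y=0), (x=7, y=1), (x=9, y=1), (x=6, y=2), (x=5, y=3), (x=4, y=4), (x=3, y=5), (x=3, y=7), (x=4, y=8), (x=5, y=9), (x=6, y=10)
  Distance 7: (x=7, y=0), (x=9, y=0), (x=6, y=1), (x=5, y=2), (x=4, y=3), (x=3, y=4), (x=2, y=5), (x=2, y=7), (x=3, y=8), (x=4, y=9), (x=5, y=10)
  Distance 8: (x=6, y=0), (x=5, y=1), (x=4, y=2), (x=3, y=3), (x=2, y=4), (x=1, y=5), (x=2, y=6), (x=1, y=7), (x=2, y=8), (x=3, y=9), (x=4, y=10)
  Distance 9: (x=5, y=0), (x=4, y=1), (x=3, y=2), (x=2, y=3), (x=1, y=4), (x=0, y=5), (x=1, y=6), (x=0, y=7), (x=1, y=8), (x=2, y=9), (x=3, y=10)
  Distance 10: (x=4, y=0), (x=3, y=1), (x=2, y=2), (x=1, y=3), (x=0, y=4), (x=0, y=6), (x=0, y=8), (x=2, y=10)
  Distance 11: (x=3, y=0), (x=2, y=1), (x=1, y=2), (x=0, y=3), (x=0, y=9), (x=1, y=10)
  Distance 12: (x=2, y=0), (x=1, y=1), (x=0, y=2), (x=0, y=10)
  Distance 13: (x=1, y=0), (x=0, y=1)
  Distance 14: (x=0, y=0)
Total reachable: 108 (grid has 108 open cells total)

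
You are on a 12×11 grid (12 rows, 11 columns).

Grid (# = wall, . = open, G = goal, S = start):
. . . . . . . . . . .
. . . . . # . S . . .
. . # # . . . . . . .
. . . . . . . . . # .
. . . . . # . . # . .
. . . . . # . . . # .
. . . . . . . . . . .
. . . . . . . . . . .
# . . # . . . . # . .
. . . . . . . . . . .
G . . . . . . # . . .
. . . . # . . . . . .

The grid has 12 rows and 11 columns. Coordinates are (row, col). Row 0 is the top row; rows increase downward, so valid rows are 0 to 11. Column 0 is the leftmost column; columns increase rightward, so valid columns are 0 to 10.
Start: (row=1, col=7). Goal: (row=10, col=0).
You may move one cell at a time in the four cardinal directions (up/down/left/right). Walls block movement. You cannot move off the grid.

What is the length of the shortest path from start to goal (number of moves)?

Answer: Shortest path length: 16

Derivation:
BFS from (row=1, col=7) until reaching (row=10, col=0):
  Distance 0: (row=1, col=7)
  Distance 1: (row=0, col=7), (row=1, col=6), (row=1, col=8), (row=2, col=7)
  Distance 2: (row=0, col=6), (row=0, col=8), (row=1, col=9), (row=2, col=6), (row=2, col=8), (row=3, col=7)
  Distance 3: (row=0, col=5), (row=0, col=9), (row=1, col=10), (row=2, col=5), (row=2, col=9), (row=3, col=6), (row=3, col=8), (row=4, col=7)
  Distance 4: (row=0, col=4), (row=0, col=10), (row=2, col=4), (row=2, col=10), (row=3, col=5), (row=4, col=6), (row=5, col=7)
  Distance 5: (row=0, col=3), (row=1, col=4), (row=3, col=4), (row=3, col=10), (row=5, col=6), (row=5, col=8), (row=6, col=7)
  Distance 6: (row=0, col=2), (row=1, col=3), (row=3, col=3), (row=4, col=4), (row=4, col=10), (row=6, col=6), (row=6, col=8), (row=7, col=7)
  Distance 7: (row=0, col=1), (row=1, col=2), (row=3, col=2), (row=4, col=3), (row=4, col=9), (row=5, col=4), (row=5, col=10), (row=6, col=5), (row=6, col=9), (row=7, col=6), (row=7, col=8), (row=8, col=7)
  Distance 8: (row=0, col=0), (row=1, col=1), (row=3, col=1), (row=4, col=2), (row=5, col=3), (row=6, col=4), (row=6, col=10), (row=7, col=5), (row=7, col=9), (row=8, col=6), (row=9, col=7)
  Distance 9: (row=1, col=0), (row=2, col=1), (row=3, col=0), (row=4, col=1), (row=5, col=2), (row=6, col=3), (row=7, col=4), (row=7, col=10), (row=8, col=5), (row=8, col=9), (row=9, col=6), (row=9, col=8)
  Distance 10: (row=2, col=0), (row=4, col=0), (row=5, col=1), (row=6, col=2), (row=7, col=3), (row=8, col=4), (row=8, col=10), (row=9, col=5), (row=9, col=9), (row=10, col=6), (row=10, col=8)
  Distance 11: (row=5, col=0), (row=6, col=1), (row=7, col=2), (row=9, col=4), (row=9, col=10), (row=10, col=5), (row=10, col=9), (row=11, col=6), (row=11, col=8)
  Distance 12: (row=6, col=0), (row=7, col=1), (row=8, col=2), (row=9, col=3), (row=10, col=4), (row=10, col=10), (row=11, col=5), (row=11, col=7), (row=11, col=9)
  Distance 13: (row=7, col=0), (row=8, col=1), (row=9, col=2), (row=10, col=3), (row=11, col=10)
  Distance 14: (row=9, col=1), (row=10, col=2), (row=11, col=3)
  Distance 15: (row=9, col=0), (row=10, col=1), (row=11, col=2)
  Distance 16: (row=10, col=0), (row=11, col=1)  <- goal reached here
One shortest path (16 moves): (row=1, col=7) -> (row=1, col=6) -> (row=2, col=6) -> (row=2, col=5) -> (row=2, col=4) -> (row=3, col=4) -> (row=3, col=3) -> (row=3, col=2) -> (row=3, col=1) -> (row=4, col=1) -> (row=5, col=1) -> (row=6, col=1) -> (row=7, col=1) -> (row=8, col=1) -> (row=9, col=1) -> (row=9, col=0) -> (row=10, col=0)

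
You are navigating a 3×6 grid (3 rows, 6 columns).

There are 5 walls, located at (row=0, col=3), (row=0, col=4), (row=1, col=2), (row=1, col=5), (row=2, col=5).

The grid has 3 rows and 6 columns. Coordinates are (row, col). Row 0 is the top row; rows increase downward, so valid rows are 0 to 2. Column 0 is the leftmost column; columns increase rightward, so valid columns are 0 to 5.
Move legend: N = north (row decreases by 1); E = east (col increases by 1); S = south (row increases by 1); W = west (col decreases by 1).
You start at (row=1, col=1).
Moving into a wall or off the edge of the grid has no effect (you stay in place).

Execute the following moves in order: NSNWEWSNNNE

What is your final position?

Start: (row=1, col=1)
  N (north): (row=1, col=1) -> (row=0, col=1)
  S (south): (row=0, col=1) -> (row=1, col=1)
  N (north): (row=1, col=1) -> (row=0, col=1)
  W (west): (row=0, col=1) -> (row=0, col=0)
  E (east): (row=0, col=0) -> (row=0, col=1)
  W (west): (row=0, col=1) -> (row=0, col=0)
  S (south): (row=0, col=0) -> (row=1, col=0)
  N (north): (row=1, col=0) -> (row=0, col=0)
  N (north): blocked, stay at (row=0, col=0)
  N (north): blocked, stay at (row=0, col=0)
  E (east): (row=0, col=0) -> (row=0, col=1)
Final: (row=0, col=1)

Answer: Final position: (row=0, col=1)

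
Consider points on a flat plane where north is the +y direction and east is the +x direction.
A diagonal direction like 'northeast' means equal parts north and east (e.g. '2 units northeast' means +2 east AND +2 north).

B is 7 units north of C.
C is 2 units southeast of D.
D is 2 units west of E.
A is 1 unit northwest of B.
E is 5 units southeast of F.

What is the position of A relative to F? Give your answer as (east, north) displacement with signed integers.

Place F at the origin (east=0, north=0).
  E is 5 units southeast of F: delta (east=+5, north=-5); E at (east=5, north=-5).
  D is 2 units west of E: delta (east=-2, north=+0); D at (east=3, north=-5).
  C is 2 units southeast of D: delta (east=+2, north=-2); C at (east=5, north=-7).
  B is 7 units north of C: delta (east=+0, north=+7); B at (east=5, north=0).
  A is 1 unit northwest of B: delta (east=-1, north=+1); A at (east=4, north=1).
Therefore A relative to F: (east=4, north=1).

Answer: A is at (east=4, north=1) relative to F.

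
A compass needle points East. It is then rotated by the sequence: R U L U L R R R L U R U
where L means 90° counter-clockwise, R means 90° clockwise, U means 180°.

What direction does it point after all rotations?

Answer: Final heading: West

Derivation:
Start: East
  R (right (90° clockwise)) -> South
  U (U-turn (180°)) -> North
  L (left (90° counter-clockwise)) -> West
  U (U-turn (180°)) -> East
  L (left (90° counter-clockwise)) -> North
  R (right (90° clockwise)) -> East
  R (right (90° clockwise)) -> South
  R (right (90° clockwise)) -> West
  L (left (90° counter-clockwise)) -> South
  U (U-turn (180°)) -> North
  R (right (90° clockwise)) -> East
  U (U-turn (180°)) -> West
Final: West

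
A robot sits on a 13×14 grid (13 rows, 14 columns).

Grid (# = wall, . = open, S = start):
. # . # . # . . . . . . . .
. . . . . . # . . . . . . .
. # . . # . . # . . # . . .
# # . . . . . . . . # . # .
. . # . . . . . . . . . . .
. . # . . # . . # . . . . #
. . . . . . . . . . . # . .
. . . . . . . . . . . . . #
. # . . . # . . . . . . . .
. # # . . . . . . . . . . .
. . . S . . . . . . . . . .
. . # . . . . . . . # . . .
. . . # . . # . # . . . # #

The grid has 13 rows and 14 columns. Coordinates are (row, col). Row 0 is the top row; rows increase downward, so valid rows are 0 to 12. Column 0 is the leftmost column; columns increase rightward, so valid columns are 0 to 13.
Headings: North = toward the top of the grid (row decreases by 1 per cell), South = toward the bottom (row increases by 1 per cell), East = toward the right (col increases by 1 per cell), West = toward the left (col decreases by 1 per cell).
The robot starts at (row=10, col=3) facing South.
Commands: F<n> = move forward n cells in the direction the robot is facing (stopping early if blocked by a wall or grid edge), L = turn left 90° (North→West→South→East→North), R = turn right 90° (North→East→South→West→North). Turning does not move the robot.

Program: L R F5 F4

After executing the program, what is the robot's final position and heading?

Start: (row=10, col=3), facing South
  L: turn left, now facing East
  R: turn right, now facing South
  F5: move forward 1/5 (blocked), now at (row=11, col=3)
  F4: move forward 0/4 (blocked), now at (row=11, col=3)
Final: (row=11, col=3), facing South

Answer: Final position: (row=11, col=3), facing South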